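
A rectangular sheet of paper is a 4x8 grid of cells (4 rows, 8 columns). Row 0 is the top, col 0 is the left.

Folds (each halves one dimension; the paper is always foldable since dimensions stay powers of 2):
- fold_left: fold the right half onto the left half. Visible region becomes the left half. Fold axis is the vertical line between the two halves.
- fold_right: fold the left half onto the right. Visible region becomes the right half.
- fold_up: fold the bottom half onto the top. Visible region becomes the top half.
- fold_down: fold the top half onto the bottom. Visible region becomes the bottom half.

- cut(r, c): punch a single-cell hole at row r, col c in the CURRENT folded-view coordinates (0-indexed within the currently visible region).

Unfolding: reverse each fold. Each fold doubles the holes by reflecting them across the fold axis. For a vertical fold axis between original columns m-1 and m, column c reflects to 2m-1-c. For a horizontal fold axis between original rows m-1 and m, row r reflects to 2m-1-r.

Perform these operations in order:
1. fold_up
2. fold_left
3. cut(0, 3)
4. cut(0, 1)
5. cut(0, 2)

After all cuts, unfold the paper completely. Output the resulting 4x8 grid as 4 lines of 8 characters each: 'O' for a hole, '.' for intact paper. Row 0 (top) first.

Answer: .OOOOOO.
........
........
.OOOOOO.

Derivation:
Op 1 fold_up: fold axis h@2; visible region now rows[0,2) x cols[0,8) = 2x8
Op 2 fold_left: fold axis v@4; visible region now rows[0,2) x cols[0,4) = 2x4
Op 3 cut(0, 3): punch at orig (0,3); cuts so far [(0, 3)]; region rows[0,2) x cols[0,4) = 2x4
Op 4 cut(0, 1): punch at orig (0,1); cuts so far [(0, 1), (0, 3)]; region rows[0,2) x cols[0,4) = 2x4
Op 5 cut(0, 2): punch at orig (0,2); cuts so far [(0, 1), (0, 2), (0, 3)]; region rows[0,2) x cols[0,4) = 2x4
Unfold 1 (reflect across v@4): 6 holes -> [(0, 1), (0, 2), (0, 3), (0, 4), (0, 5), (0, 6)]
Unfold 2 (reflect across h@2): 12 holes -> [(0, 1), (0, 2), (0, 3), (0, 4), (0, 5), (0, 6), (3, 1), (3, 2), (3, 3), (3, 4), (3, 5), (3, 6)]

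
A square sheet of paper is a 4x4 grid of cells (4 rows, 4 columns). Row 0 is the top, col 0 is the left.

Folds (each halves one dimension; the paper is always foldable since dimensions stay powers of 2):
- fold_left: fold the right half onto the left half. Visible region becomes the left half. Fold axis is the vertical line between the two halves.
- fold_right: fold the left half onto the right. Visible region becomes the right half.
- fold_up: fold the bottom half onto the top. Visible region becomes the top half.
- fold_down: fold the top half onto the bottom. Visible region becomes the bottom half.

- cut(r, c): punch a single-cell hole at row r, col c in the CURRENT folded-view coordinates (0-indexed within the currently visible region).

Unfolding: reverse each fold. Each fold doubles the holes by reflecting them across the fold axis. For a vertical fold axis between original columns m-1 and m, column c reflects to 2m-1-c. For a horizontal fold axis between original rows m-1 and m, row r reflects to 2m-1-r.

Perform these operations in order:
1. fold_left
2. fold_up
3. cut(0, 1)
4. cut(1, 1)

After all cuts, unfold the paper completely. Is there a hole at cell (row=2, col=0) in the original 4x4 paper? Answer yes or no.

Op 1 fold_left: fold axis v@2; visible region now rows[0,4) x cols[0,2) = 4x2
Op 2 fold_up: fold axis h@2; visible region now rows[0,2) x cols[0,2) = 2x2
Op 3 cut(0, 1): punch at orig (0,1); cuts so far [(0, 1)]; region rows[0,2) x cols[0,2) = 2x2
Op 4 cut(1, 1): punch at orig (1,1); cuts so far [(0, 1), (1, 1)]; region rows[0,2) x cols[0,2) = 2x2
Unfold 1 (reflect across h@2): 4 holes -> [(0, 1), (1, 1), (2, 1), (3, 1)]
Unfold 2 (reflect across v@2): 8 holes -> [(0, 1), (0, 2), (1, 1), (1, 2), (2, 1), (2, 2), (3, 1), (3, 2)]
Holes: [(0, 1), (0, 2), (1, 1), (1, 2), (2, 1), (2, 2), (3, 1), (3, 2)]

Answer: no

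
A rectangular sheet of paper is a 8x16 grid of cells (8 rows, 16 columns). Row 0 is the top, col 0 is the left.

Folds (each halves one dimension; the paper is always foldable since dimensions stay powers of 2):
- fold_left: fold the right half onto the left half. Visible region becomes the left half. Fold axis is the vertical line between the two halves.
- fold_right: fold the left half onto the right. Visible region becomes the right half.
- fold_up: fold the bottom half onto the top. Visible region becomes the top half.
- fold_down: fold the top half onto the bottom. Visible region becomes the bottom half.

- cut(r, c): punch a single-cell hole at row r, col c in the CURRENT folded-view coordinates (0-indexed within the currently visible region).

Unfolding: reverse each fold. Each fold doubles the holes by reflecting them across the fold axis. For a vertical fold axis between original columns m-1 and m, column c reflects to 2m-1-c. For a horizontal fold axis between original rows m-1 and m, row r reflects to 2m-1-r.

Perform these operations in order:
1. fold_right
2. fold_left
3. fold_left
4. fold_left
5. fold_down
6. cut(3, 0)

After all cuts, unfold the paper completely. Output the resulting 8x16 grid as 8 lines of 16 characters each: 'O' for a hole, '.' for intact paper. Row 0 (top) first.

Answer: OOOOOOOOOOOOOOOO
................
................
................
................
................
................
OOOOOOOOOOOOOOOO

Derivation:
Op 1 fold_right: fold axis v@8; visible region now rows[0,8) x cols[8,16) = 8x8
Op 2 fold_left: fold axis v@12; visible region now rows[0,8) x cols[8,12) = 8x4
Op 3 fold_left: fold axis v@10; visible region now rows[0,8) x cols[8,10) = 8x2
Op 4 fold_left: fold axis v@9; visible region now rows[0,8) x cols[8,9) = 8x1
Op 5 fold_down: fold axis h@4; visible region now rows[4,8) x cols[8,9) = 4x1
Op 6 cut(3, 0): punch at orig (7,8); cuts so far [(7, 8)]; region rows[4,8) x cols[8,9) = 4x1
Unfold 1 (reflect across h@4): 2 holes -> [(0, 8), (7, 8)]
Unfold 2 (reflect across v@9): 4 holes -> [(0, 8), (0, 9), (7, 8), (7, 9)]
Unfold 3 (reflect across v@10): 8 holes -> [(0, 8), (0, 9), (0, 10), (0, 11), (7, 8), (7, 9), (7, 10), (7, 11)]
Unfold 4 (reflect across v@12): 16 holes -> [(0, 8), (0, 9), (0, 10), (0, 11), (0, 12), (0, 13), (0, 14), (0, 15), (7, 8), (7, 9), (7, 10), (7, 11), (7, 12), (7, 13), (7, 14), (7, 15)]
Unfold 5 (reflect across v@8): 32 holes -> [(0, 0), (0, 1), (0, 2), (0, 3), (0, 4), (0, 5), (0, 6), (0, 7), (0, 8), (0, 9), (0, 10), (0, 11), (0, 12), (0, 13), (0, 14), (0, 15), (7, 0), (7, 1), (7, 2), (7, 3), (7, 4), (7, 5), (7, 6), (7, 7), (7, 8), (7, 9), (7, 10), (7, 11), (7, 12), (7, 13), (7, 14), (7, 15)]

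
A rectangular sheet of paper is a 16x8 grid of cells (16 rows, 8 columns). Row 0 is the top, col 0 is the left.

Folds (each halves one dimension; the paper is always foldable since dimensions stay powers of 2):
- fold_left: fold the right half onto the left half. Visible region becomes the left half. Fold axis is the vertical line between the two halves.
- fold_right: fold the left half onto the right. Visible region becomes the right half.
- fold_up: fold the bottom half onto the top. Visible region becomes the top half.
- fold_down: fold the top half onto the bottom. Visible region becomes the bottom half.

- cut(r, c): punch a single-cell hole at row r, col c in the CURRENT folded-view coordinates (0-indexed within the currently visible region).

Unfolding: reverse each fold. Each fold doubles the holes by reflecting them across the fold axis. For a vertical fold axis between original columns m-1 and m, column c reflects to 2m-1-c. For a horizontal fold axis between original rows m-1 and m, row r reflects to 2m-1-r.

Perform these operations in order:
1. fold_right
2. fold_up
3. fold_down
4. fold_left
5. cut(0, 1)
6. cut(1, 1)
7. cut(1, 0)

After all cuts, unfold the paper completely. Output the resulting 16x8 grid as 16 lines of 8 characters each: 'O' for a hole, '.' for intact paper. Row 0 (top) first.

Op 1 fold_right: fold axis v@4; visible region now rows[0,16) x cols[4,8) = 16x4
Op 2 fold_up: fold axis h@8; visible region now rows[0,8) x cols[4,8) = 8x4
Op 3 fold_down: fold axis h@4; visible region now rows[4,8) x cols[4,8) = 4x4
Op 4 fold_left: fold axis v@6; visible region now rows[4,8) x cols[4,6) = 4x2
Op 5 cut(0, 1): punch at orig (4,5); cuts so far [(4, 5)]; region rows[4,8) x cols[4,6) = 4x2
Op 6 cut(1, 1): punch at orig (5,5); cuts so far [(4, 5), (5, 5)]; region rows[4,8) x cols[4,6) = 4x2
Op 7 cut(1, 0): punch at orig (5,4); cuts so far [(4, 5), (5, 4), (5, 5)]; region rows[4,8) x cols[4,6) = 4x2
Unfold 1 (reflect across v@6): 6 holes -> [(4, 5), (4, 6), (5, 4), (5, 5), (5, 6), (5, 7)]
Unfold 2 (reflect across h@4): 12 holes -> [(2, 4), (2, 5), (2, 6), (2, 7), (3, 5), (3, 6), (4, 5), (4, 6), (5, 4), (5, 5), (5, 6), (5, 7)]
Unfold 3 (reflect across h@8): 24 holes -> [(2, 4), (2, 5), (2, 6), (2, 7), (3, 5), (3, 6), (4, 5), (4, 6), (5, 4), (5, 5), (5, 6), (5, 7), (10, 4), (10, 5), (10, 6), (10, 7), (11, 5), (11, 6), (12, 5), (12, 6), (13, 4), (13, 5), (13, 6), (13, 7)]
Unfold 4 (reflect across v@4): 48 holes -> [(2, 0), (2, 1), (2, 2), (2, 3), (2, 4), (2, 5), (2, 6), (2, 7), (3, 1), (3, 2), (3, 5), (3, 6), (4, 1), (4, 2), (4, 5), (4, 6), (5, 0), (5, 1), (5, 2), (5, 3), (5, 4), (5, 5), (5, 6), (5, 7), (10, 0), (10, 1), (10, 2), (10, 3), (10, 4), (10, 5), (10, 6), (10, 7), (11, 1), (11, 2), (11, 5), (11, 6), (12, 1), (12, 2), (12, 5), (12, 6), (13, 0), (13, 1), (13, 2), (13, 3), (13, 4), (13, 5), (13, 6), (13, 7)]

Answer: ........
........
OOOOOOOO
.OO..OO.
.OO..OO.
OOOOOOOO
........
........
........
........
OOOOOOOO
.OO..OO.
.OO..OO.
OOOOOOOO
........
........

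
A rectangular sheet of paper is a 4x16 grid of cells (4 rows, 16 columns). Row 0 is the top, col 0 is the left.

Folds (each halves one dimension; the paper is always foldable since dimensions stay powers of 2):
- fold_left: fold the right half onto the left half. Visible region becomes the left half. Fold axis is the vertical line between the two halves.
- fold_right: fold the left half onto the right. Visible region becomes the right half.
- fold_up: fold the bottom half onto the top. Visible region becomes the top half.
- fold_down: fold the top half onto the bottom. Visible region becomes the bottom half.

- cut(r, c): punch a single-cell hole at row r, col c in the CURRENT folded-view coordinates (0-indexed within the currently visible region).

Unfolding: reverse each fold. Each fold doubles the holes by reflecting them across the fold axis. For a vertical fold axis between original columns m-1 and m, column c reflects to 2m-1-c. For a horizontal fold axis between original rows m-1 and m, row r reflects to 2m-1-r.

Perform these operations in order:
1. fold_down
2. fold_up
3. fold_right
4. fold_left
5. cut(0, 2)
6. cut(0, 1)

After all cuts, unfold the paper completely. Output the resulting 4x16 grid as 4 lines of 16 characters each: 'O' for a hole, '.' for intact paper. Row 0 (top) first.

Op 1 fold_down: fold axis h@2; visible region now rows[2,4) x cols[0,16) = 2x16
Op 2 fold_up: fold axis h@3; visible region now rows[2,3) x cols[0,16) = 1x16
Op 3 fold_right: fold axis v@8; visible region now rows[2,3) x cols[8,16) = 1x8
Op 4 fold_left: fold axis v@12; visible region now rows[2,3) x cols[8,12) = 1x4
Op 5 cut(0, 2): punch at orig (2,10); cuts so far [(2, 10)]; region rows[2,3) x cols[8,12) = 1x4
Op 6 cut(0, 1): punch at orig (2,9); cuts so far [(2, 9), (2, 10)]; region rows[2,3) x cols[8,12) = 1x4
Unfold 1 (reflect across v@12): 4 holes -> [(2, 9), (2, 10), (2, 13), (2, 14)]
Unfold 2 (reflect across v@8): 8 holes -> [(2, 1), (2, 2), (2, 5), (2, 6), (2, 9), (2, 10), (2, 13), (2, 14)]
Unfold 3 (reflect across h@3): 16 holes -> [(2, 1), (2, 2), (2, 5), (2, 6), (2, 9), (2, 10), (2, 13), (2, 14), (3, 1), (3, 2), (3, 5), (3, 6), (3, 9), (3, 10), (3, 13), (3, 14)]
Unfold 4 (reflect across h@2): 32 holes -> [(0, 1), (0, 2), (0, 5), (0, 6), (0, 9), (0, 10), (0, 13), (0, 14), (1, 1), (1, 2), (1, 5), (1, 6), (1, 9), (1, 10), (1, 13), (1, 14), (2, 1), (2, 2), (2, 5), (2, 6), (2, 9), (2, 10), (2, 13), (2, 14), (3, 1), (3, 2), (3, 5), (3, 6), (3, 9), (3, 10), (3, 13), (3, 14)]

Answer: .OO..OO..OO..OO.
.OO..OO..OO..OO.
.OO..OO..OO..OO.
.OO..OO..OO..OO.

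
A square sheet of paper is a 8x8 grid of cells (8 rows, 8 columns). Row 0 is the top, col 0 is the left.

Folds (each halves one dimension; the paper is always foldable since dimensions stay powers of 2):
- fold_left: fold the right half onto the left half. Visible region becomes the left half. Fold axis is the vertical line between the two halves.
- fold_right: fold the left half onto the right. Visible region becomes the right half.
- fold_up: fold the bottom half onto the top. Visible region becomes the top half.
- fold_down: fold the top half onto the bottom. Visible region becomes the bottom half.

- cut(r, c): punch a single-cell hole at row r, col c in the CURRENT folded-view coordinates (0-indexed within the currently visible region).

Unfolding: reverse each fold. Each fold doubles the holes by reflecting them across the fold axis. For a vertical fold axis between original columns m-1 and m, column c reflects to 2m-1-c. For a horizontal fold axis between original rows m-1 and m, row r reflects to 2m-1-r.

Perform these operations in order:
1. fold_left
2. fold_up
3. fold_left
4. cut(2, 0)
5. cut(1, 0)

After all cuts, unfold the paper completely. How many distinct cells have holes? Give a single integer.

Op 1 fold_left: fold axis v@4; visible region now rows[0,8) x cols[0,4) = 8x4
Op 2 fold_up: fold axis h@4; visible region now rows[0,4) x cols[0,4) = 4x4
Op 3 fold_left: fold axis v@2; visible region now rows[0,4) x cols[0,2) = 4x2
Op 4 cut(2, 0): punch at orig (2,0); cuts so far [(2, 0)]; region rows[0,4) x cols[0,2) = 4x2
Op 5 cut(1, 0): punch at orig (1,0); cuts so far [(1, 0), (2, 0)]; region rows[0,4) x cols[0,2) = 4x2
Unfold 1 (reflect across v@2): 4 holes -> [(1, 0), (1, 3), (2, 0), (2, 3)]
Unfold 2 (reflect across h@4): 8 holes -> [(1, 0), (1, 3), (2, 0), (2, 3), (5, 0), (5, 3), (6, 0), (6, 3)]
Unfold 3 (reflect across v@4): 16 holes -> [(1, 0), (1, 3), (1, 4), (1, 7), (2, 0), (2, 3), (2, 4), (2, 7), (5, 0), (5, 3), (5, 4), (5, 7), (6, 0), (6, 3), (6, 4), (6, 7)]

Answer: 16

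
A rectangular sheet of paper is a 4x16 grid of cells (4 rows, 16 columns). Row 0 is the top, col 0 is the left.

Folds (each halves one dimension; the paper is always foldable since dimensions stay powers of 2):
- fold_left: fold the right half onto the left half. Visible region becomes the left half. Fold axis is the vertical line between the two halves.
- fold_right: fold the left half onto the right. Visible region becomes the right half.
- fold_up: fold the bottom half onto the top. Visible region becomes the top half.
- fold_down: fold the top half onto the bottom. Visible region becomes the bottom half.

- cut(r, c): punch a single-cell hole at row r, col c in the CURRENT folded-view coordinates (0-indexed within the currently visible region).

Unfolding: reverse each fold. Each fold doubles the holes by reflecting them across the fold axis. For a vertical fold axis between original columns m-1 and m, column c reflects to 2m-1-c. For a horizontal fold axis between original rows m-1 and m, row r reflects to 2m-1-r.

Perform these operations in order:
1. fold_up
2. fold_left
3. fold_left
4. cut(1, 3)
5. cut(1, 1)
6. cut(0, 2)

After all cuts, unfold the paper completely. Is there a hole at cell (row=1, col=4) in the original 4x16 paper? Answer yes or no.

Answer: yes

Derivation:
Op 1 fold_up: fold axis h@2; visible region now rows[0,2) x cols[0,16) = 2x16
Op 2 fold_left: fold axis v@8; visible region now rows[0,2) x cols[0,8) = 2x8
Op 3 fold_left: fold axis v@4; visible region now rows[0,2) x cols[0,4) = 2x4
Op 4 cut(1, 3): punch at orig (1,3); cuts so far [(1, 3)]; region rows[0,2) x cols[0,4) = 2x4
Op 5 cut(1, 1): punch at orig (1,1); cuts so far [(1, 1), (1, 3)]; region rows[0,2) x cols[0,4) = 2x4
Op 6 cut(0, 2): punch at orig (0,2); cuts so far [(0, 2), (1, 1), (1, 3)]; region rows[0,2) x cols[0,4) = 2x4
Unfold 1 (reflect across v@4): 6 holes -> [(0, 2), (0, 5), (1, 1), (1, 3), (1, 4), (1, 6)]
Unfold 2 (reflect across v@8): 12 holes -> [(0, 2), (0, 5), (0, 10), (0, 13), (1, 1), (1, 3), (1, 4), (1, 6), (1, 9), (1, 11), (1, 12), (1, 14)]
Unfold 3 (reflect across h@2): 24 holes -> [(0, 2), (0, 5), (0, 10), (0, 13), (1, 1), (1, 3), (1, 4), (1, 6), (1, 9), (1, 11), (1, 12), (1, 14), (2, 1), (2, 3), (2, 4), (2, 6), (2, 9), (2, 11), (2, 12), (2, 14), (3, 2), (3, 5), (3, 10), (3, 13)]
Holes: [(0, 2), (0, 5), (0, 10), (0, 13), (1, 1), (1, 3), (1, 4), (1, 6), (1, 9), (1, 11), (1, 12), (1, 14), (2, 1), (2, 3), (2, 4), (2, 6), (2, 9), (2, 11), (2, 12), (2, 14), (3, 2), (3, 5), (3, 10), (3, 13)]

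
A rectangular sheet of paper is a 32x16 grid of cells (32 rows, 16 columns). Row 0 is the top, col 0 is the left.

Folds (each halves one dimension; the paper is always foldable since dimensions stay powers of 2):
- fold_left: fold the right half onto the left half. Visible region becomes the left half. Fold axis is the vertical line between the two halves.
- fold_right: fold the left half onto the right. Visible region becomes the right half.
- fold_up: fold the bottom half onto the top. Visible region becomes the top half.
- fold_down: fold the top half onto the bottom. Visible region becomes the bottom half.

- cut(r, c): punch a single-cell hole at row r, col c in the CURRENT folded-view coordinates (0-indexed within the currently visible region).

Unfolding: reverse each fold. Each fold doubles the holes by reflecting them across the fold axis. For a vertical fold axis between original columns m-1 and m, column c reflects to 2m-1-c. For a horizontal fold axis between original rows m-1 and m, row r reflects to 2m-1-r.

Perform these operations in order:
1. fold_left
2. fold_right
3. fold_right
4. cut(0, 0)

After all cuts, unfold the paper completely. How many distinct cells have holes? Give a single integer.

Op 1 fold_left: fold axis v@8; visible region now rows[0,32) x cols[0,8) = 32x8
Op 2 fold_right: fold axis v@4; visible region now rows[0,32) x cols[4,8) = 32x4
Op 3 fold_right: fold axis v@6; visible region now rows[0,32) x cols[6,8) = 32x2
Op 4 cut(0, 0): punch at orig (0,6); cuts so far [(0, 6)]; region rows[0,32) x cols[6,8) = 32x2
Unfold 1 (reflect across v@6): 2 holes -> [(0, 5), (0, 6)]
Unfold 2 (reflect across v@4): 4 holes -> [(0, 1), (0, 2), (0, 5), (0, 6)]
Unfold 3 (reflect across v@8): 8 holes -> [(0, 1), (0, 2), (0, 5), (0, 6), (0, 9), (0, 10), (0, 13), (0, 14)]

Answer: 8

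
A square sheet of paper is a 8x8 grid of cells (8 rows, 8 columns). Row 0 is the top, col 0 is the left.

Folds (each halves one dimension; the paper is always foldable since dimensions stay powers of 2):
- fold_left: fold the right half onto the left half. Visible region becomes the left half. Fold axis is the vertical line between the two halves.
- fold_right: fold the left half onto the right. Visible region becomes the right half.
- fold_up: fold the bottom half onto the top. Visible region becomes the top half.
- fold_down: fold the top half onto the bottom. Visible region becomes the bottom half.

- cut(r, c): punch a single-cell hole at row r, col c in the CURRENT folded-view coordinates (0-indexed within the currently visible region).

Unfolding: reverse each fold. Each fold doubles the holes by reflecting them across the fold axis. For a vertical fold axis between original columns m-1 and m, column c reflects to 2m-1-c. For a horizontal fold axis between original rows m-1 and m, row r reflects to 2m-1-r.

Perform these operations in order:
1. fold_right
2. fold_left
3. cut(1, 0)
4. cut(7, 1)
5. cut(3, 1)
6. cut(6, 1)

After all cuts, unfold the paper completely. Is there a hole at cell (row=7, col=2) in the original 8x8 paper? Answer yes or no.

Answer: yes

Derivation:
Op 1 fold_right: fold axis v@4; visible region now rows[0,8) x cols[4,8) = 8x4
Op 2 fold_left: fold axis v@6; visible region now rows[0,8) x cols[4,6) = 8x2
Op 3 cut(1, 0): punch at orig (1,4); cuts so far [(1, 4)]; region rows[0,8) x cols[4,6) = 8x2
Op 4 cut(7, 1): punch at orig (7,5); cuts so far [(1, 4), (7, 5)]; region rows[0,8) x cols[4,6) = 8x2
Op 5 cut(3, 1): punch at orig (3,5); cuts so far [(1, 4), (3, 5), (7, 5)]; region rows[0,8) x cols[4,6) = 8x2
Op 6 cut(6, 1): punch at orig (6,5); cuts so far [(1, 4), (3, 5), (6, 5), (7, 5)]; region rows[0,8) x cols[4,6) = 8x2
Unfold 1 (reflect across v@6): 8 holes -> [(1, 4), (1, 7), (3, 5), (3, 6), (6, 5), (6, 6), (7, 5), (7, 6)]
Unfold 2 (reflect across v@4): 16 holes -> [(1, 0), (1, 3), (1, 4), (1, 7), (3, 1), (3, 2), (3, 5), (3, 6), (6, 1), (6, 2), (6, 5), (6, 6), (7, 1), (7, 2), (7, 5), (7, 6)]
Holes: [(1, 0), (1, 3), (1, 4), (1, 7), (3, 1), (3, 2), (3, 5), (3, 6), (6, 1), (6, 2), (6, 5), (6, 6), (7, 1), (7, 2), (7, 5), (7, 6)]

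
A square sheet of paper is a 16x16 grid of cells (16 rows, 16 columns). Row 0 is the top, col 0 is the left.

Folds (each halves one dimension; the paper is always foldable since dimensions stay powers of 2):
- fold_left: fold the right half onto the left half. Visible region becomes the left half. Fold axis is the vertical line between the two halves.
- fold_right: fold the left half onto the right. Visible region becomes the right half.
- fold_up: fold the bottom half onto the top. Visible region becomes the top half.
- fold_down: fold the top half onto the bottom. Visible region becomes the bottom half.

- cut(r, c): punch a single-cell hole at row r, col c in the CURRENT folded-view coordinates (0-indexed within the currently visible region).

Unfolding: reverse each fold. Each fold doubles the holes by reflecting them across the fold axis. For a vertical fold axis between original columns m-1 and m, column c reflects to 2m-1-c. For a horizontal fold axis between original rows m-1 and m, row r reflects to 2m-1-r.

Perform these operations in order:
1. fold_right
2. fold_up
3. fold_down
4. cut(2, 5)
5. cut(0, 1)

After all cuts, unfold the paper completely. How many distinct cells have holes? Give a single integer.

Op 1 fold_right: fold axis v@8; visible region now rows[0,16) x cols[8,16) = 16x8
Op 2 fold_up: fold axis h@8; visible region now rows[0,8) x cols[8,16) = 8x8
Op 3 fold_down: fold axis h@4; visible region now rows[4,8) x cols[8,16) = 4x8
Op 4 cut(2, 5): punch at orig (6,13); cuts so far [(6, 13)]; region rows[4,8) x cols[8,16) = 4x8
Op 5 cut(0, 1): punch at orig (4,9); cuts so far [(4, 9), (6, 13)]; region rows[4,8) x cols[8,16) = 4x8
Unfold 1 (reflect across h@4): 4 holes -> [(1, 13), (3, 9), (4, 9), (6, 13)]
Unfold 2 (reflect across h@8): 8 holes -> [(1, 13), (3, 9), (4, 9), (6, 13), (9, 13), (11, 9), (12, 9), (14, 13)]
Unfold 3 (reflect across v@8): 16 holes -> [(1, 2), (1, 13), (3, 6), (3, 9), (4, 6), (4, 9), (6, 2), (6, 13), (9, 2), (9, 13), (11, 6), (11, 9), (12, 6), (12, 9), (14, 2), (14, 13)]

Answer: 16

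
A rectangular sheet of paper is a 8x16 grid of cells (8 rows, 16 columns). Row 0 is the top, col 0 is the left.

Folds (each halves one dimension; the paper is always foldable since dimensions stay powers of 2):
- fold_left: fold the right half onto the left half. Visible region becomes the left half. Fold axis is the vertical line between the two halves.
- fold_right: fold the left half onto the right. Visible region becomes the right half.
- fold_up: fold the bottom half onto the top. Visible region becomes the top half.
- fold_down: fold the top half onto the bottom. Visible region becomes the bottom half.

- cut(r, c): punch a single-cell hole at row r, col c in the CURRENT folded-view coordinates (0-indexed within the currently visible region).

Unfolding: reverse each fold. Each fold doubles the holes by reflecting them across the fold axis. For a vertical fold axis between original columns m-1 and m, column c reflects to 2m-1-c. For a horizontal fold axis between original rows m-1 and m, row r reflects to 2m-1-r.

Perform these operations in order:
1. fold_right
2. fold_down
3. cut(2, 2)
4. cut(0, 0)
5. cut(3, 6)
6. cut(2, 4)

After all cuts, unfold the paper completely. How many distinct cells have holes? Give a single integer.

Op 1 fold_right: fold axis v@8; visible region now rows[0,8) x cols[8,16) = 8x8
Op 2 fold_down: fold axis h@4; visible region now rows[4,8) x cols[8,16) = 4x8
Op 3 cut(2, 2): punch at orig (6,10); cuts so far [(6, 10)]; region rows[4,8) x cols[8,16) = 4x8
Op 4 cut(0, 0): punch at orig (4,8); cuts so far [(4, 8), (6, 10)]; region rows[4,8) x cols[8,16) = 4x8
Op 5 cut(3, 6): punch at orig (7,14); cuts so far [(4, 8), (6, 10), (7, 14)]; region rows[4,8) x cols[8,16) = 4x8
Op 6 cut(2, 4): punch at orig (6,12); cuts so far [(4, 8), (6, 10), (6, 12), (7, 14)]; region rows[4,8) x cols[8,16) = 4x8
Unfold 1 (reflect across h@4): 8 holes -> [(0, 14), (1, 10), (1, 12), (3, 8), (4, 8), (6, 10), (6, 12), (7, 14)]
Unfold 2 (reflect across v@8): 16 holes -> [(0, 1), (0, 14), (1, 3), (1, 5), (1, 10), (1, 12), (3, 7), (3, 8), (4, 7), (4, 8), (6, 3), (6, 5), (6, 10), (6, 12), (7, 1), (7, 14)]

Answer: 16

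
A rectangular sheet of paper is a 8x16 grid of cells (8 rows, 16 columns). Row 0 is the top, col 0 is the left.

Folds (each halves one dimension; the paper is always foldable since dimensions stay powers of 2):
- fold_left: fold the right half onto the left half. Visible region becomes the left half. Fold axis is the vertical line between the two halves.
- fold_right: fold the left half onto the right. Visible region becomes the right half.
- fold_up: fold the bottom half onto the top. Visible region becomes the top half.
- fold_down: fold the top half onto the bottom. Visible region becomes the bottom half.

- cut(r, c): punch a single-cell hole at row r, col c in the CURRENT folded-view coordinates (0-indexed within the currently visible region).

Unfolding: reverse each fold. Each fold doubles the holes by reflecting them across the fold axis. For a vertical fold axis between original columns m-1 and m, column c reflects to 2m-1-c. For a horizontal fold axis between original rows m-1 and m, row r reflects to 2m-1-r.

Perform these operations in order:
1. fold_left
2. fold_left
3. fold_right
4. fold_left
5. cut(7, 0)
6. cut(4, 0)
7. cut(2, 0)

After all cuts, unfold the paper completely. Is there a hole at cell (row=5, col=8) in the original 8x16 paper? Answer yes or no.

Op 1 fold_left: fold axis v@8; visible region now rows[0,8) x cols[0,8) = 8x8
Op 2 fold_left: fold axis v@4; visible region now rows[0,8) x cols[0,4) = 8x4
Op 3 fold_right: fold axis v@2; visible region now rows[0,8) x cols[2,4) = 8x2
Op 4 fold_left: fold axis v@3; visible region now rows[0,8) x cols[2,3) = 8x1
Op 5 cut(7, 0): punch at orig (7,2); cuts so far [(7, 2)]; region rows[0,8) x cols[2,3) = 8x1
Op 6 cut(4, 0): punch at orig (4,2); cuts so far [(4, 2), (7, 2)]; region rows[0,8) x cols[2,3) = 8x1
Op 7 cut(2, 0): punch at orig (2,2); cuts so far [(2, 2), (4, 2), (7, 2)]; region rows[0,8) x cols[2,3) = 8x1
Unfold 1 (reflect across v@3): 6 holes -> [(2, 2), (2, 3), (4, 2), (4, 3), (7, 2), (7, 3)]
Unfold 2 (reflect across v@2): 12 holes -> [(2, 0), (2, 1), (2, 2), (2, 3), (4, 0), (4, 1), (4, 2), (4, 3), (7, 0), (7, 1), (7, 2), (7, 3)]
Unfold 3 (reflect across v@4): 24 holes -> [(2, 0), (2, 1), (2, 2), (2, 3), (2, 4), (2, 5), (2, 6), (2, 7), (4, 0), (4, 1), (4, 2), (4, 3), (4, 4), (4, 5), (4, 6), (4, 7), (7, 0), (7, 1), (7, 2), (7, 3), (7, 4), (7, 5), (7, 6), (7, 7)]
Unfold 4 (reflect across v@8): 48 holes -> [(2, 0), (2, 1), (2, 2), (2, 3), (2, 4), (2, 5), (2, 6), (2, 7), (2, 8), (2, 9), (2, 10), (2, 11), (2, 12), (2, 13), (2, 14), (2, 15), (4, 0), (4, 1), (4, 2), (4, 3), (4, 4), (4, 5), (4, 6), (4, 7), (4, 8), (4, 9), (4, 10), (4, 11), (4, 12), (4, 13), (4, 14), (4, 15), (7, 0), (7, 1), (7, 2), (7, 3), (7, 4), (7, 5), (7, 6), (7, 7), (7, 8), (7, 9), (7, 10), (7, 11), (7, 12), (7, 13), (7, 14), (7, 15)]
Holes: [(2, 0), (2, 1), (2, 2), (2, 3), (2, 4), (2, 5), (2, 6), (2, 7), (2, 8), (2, 9), (2, 10), (2, 11), (2, 12), (2, 13), (2, 14), (2, 15), (4, 0), (4, 1), (4, 2), (4, 3), (4, 4), (4, 5), (4, 6), (4, 7), (4, 8), (4, 9), (4, 10), (4, 11), (4, 12), (4, 13), (4, 14), (4, 15), (7, 0), (7, 1), (7, 2), (7, 3), (7, 4), (7, 5), (7, 6), (7, 7), (7, 8), (7, 9), (7, 10), (7, 11), (7, 12), (7, 13), (7, 14), (7, 15)]

Answer: no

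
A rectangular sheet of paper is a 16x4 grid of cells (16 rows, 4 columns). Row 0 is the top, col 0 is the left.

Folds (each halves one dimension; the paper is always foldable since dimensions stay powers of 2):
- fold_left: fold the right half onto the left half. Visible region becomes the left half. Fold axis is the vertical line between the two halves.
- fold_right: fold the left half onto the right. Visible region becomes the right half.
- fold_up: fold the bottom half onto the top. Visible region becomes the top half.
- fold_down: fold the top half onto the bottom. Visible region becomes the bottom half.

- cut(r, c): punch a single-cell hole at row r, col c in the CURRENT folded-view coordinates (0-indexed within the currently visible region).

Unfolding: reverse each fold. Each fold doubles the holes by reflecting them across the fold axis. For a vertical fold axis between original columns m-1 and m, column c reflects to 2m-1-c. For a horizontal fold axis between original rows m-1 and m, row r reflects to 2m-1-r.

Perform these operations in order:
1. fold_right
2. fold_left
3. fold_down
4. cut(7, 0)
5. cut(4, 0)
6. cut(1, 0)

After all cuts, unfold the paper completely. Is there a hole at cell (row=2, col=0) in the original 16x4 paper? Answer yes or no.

Answer: no

Derivation:
Op 1 fold_right: fold axis v@2; visible region now rows[0,16) x cols[2,4) = 16x2
Op 2 fold_left: fold axis v@3; visible region now rows[0,16) x cols[2,3) = 16x1
Op 3 fold_down: fold axis h@8; visible region now rows[8,16) x cols[2,3) = 8x1
Op 4 cut(7, 0): punch at orig (15,2); cuts so far [(15, 2)]; region rows[8,16) x cols[2,3) = 8x1
Op 5 cut(4, 0): punch at orig (12,2); cuts so far [(12, 2), (15, 2)]; region rows[8,16) x cols[2,3) = 8x1
Op 6 cut(1, 0): punch at orig (9,2); cuts so far [(9, 2), (12, 2), (15, 2)]; region rows[8,16) x cols[2,3) = 8x1
Unfold 1 (reflect across h@8): 6 holes -> [(0, 2), (3, 2), (6, 2), (9, 2), (12, 2), (15, 2)]
Unfold 2 (reflect across v@3): 12 holes -> [(0, 2), (0, 3), (3, 2), (3, 3), (6, 2), (6, 3), (9, 2), (9, 3), (12, 2), (12, 3), (15, 2), (15, 3)]
Unfold 3 (reflect across v@2): 24 holes -> [(0, 0), (0, 1), (0, 2), (0, 3), (3, 0), (3, 1), (3, 2), (3, 3), (6, 0), (6, 1), (6, 2), (6, 3), (9, 0), (9, 1), (9, 2), (9, 3), (12, 0), (12, 1), (12, 2), (12, 3), (15, 0), (15, 1), (15, 2), (15, 3)]
Holes: [(0, 0), (0, 1), (0, 2), (0, 3), (3, 0), (3, 1), (3, 2), (3, 3), (6, 0), (6, 1), (6, 2), (6, 3), (9, 0), (9, 1), (9, 2), (9, 3), (12, 0), (12, 1), (12, 2), (12, 3), (15, 0), (15, 1), (15, 2), (15, 3)]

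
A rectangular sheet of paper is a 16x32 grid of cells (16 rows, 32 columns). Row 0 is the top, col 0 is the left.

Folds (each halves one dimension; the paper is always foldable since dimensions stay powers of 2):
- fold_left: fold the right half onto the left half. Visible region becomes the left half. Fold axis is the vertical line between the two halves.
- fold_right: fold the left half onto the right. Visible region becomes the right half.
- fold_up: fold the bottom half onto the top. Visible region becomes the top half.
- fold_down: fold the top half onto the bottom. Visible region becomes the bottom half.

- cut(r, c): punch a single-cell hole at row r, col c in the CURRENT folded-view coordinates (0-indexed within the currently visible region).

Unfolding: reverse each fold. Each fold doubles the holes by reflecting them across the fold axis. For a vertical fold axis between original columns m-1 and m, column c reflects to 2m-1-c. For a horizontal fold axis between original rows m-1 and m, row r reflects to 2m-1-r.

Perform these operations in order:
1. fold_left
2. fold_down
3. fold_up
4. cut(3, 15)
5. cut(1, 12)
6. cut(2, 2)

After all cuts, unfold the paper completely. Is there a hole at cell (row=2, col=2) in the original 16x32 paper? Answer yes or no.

Answer: yes

Derivation:
Op 1 fold_left: fold axis v@16; visible region now rows[0,16) x cols[0,16) = 16x16
Op 2 fold_down: fold axis h@8; visible region now rows[8,16) x cols[0,16) = 8x16
Op 3 fold_up: fold axis h@12; visible region now rows[8,12) x cols[0,16) = 4x16
Op 4 cut(3, 15): punch at orig (11,15); cuts so far [(11, 15)]; region rows[8,12) x cols[0,16) = 4x16
Op 5 cut(1, 12): punch at orig (9,12); cuts so far [(9, 12), (11, 15)]; region rows[8,12) x cols[0,16) = 4x16
Op 6 cut(2, 2): punch at orig (10,2); cuts so far [(9, 12), (10, 2), (11, 15)]; region rows[8,12) x cols[0,16) = 4x16
Unfold 1 (reflect across h@12): 6 holes -> [(9, 12), (10, 2), (11, 15), (12, 15), (13, 2), (14, 12)]
Unfold 2 (reflect across h@8): 12 holes -> [(1, 12), (2, 2), (3, 15), (4, 15), (5, 2), (6, 12), (9, 12), (10, 2), (11, 15), (12, 15), (13, 2), (14, 12)]
Unfold 3 (reflect across v@16): 24 holes -> [(1, 12), (1, 19), (2, 2), (2, 29), (3, 15), (3, 16), (4, 15), (4, 16), (5, 2), (5, 29), (6, 12), (6, 19), (9, 12), (9, 19), (10, 2), (10, 29), (11, 15), (11, 16), (12, 15), (12, 16), (13, 2), (13, 29), (14, 12), (14, 19)]
Holes: [(1, 12), (1, 19), (2, 2), (2, 29), (3, 15), (3, 16), (4, 15), (4, 16), (5, 2), (5, 29), (6, 12), (6, 19), (9, 12), (9, 19), (10, 2), (10, 29), (11, 15), (11, 16), (12, 15), (12, 16), (13, 2), (13, 29), (14, 12), (14, 19)]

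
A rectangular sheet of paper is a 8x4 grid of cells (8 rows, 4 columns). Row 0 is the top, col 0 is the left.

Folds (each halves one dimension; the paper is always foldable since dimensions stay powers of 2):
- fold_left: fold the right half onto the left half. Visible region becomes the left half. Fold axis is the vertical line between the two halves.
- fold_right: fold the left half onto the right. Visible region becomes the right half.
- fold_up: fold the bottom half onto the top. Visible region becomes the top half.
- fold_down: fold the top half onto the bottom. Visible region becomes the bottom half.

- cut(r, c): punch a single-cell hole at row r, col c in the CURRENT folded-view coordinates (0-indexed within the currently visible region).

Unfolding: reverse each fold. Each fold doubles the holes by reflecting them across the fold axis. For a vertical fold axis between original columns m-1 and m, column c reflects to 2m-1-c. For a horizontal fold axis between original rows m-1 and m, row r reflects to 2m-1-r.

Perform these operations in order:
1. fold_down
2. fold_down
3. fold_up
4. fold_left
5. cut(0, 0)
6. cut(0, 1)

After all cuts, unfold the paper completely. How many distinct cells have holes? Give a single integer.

Op 1 fold_down: fold axis h@4; visible region now rows[4,8) x cols[0,4) = 4x4
Op 2 fold_down: fold axis h@6; visible region now rows[6,8) x cols[0,4) = 2x4
Op 3 fold_up: fold axis h@7; visible region now rows[6,7) x cols[0,4) = 1x4
Op 4 fold_left: fold axis v@2; visible region now rows[6,7) x cols[0,2) = 1x2
Op 5 cut(0, 0): punch at orig (6,0); cuts so far [(6, 0)]; region rows[6,7) x cols[0,2) = 1x2
Op 6 cut(0, 1): punch at orig (6,1); cuts so far [(6, 0), (6, 1)]; region rows[6,7) x cols[0,2) = 1x2
Unfold 1 (reflect across v@2): 4 holes -> [(6, 0), (6, 1), (6, 2), (6, 3)]
Unfold 2 (reflect across h@7): 8 holes -> [(6, 0), (6, 1), (6, 2), (6, 3), (7, 0), (7, 1), (7, 2), (7, 3)]
Unfold 3 (reflect across h@6): 16 holes -> [(4, 0), (4, 1), (4, 2), (4, 3), (5, 0), (5, 1), (5, 2), (5, 3), (6, 0), (6, 1), (6, 2), (6, 3), (7, 0), (7, 1), (7, 2), (7, 3)]
Unfold 4 (reflect across h@4): 32 holes -> [(0, 0), (0, 1), (0, 2), (0, 3), (1, 0), (1, 1), (1, 2), (1, 3), (2, 0), (2, 1), (2, 2), (2, 3), (3, 0), (3, 1), (3, 2), (3, 3), (4, 0), (4, 1), (4, 2), (4, 3), (5, 0), (5, 1), (5, 2), (5, 3), (6, 0), (6, 1), (6, 2), (6, 3), (7, 0), (7, 1), (7, 2), (7, 3)]

Answer: 32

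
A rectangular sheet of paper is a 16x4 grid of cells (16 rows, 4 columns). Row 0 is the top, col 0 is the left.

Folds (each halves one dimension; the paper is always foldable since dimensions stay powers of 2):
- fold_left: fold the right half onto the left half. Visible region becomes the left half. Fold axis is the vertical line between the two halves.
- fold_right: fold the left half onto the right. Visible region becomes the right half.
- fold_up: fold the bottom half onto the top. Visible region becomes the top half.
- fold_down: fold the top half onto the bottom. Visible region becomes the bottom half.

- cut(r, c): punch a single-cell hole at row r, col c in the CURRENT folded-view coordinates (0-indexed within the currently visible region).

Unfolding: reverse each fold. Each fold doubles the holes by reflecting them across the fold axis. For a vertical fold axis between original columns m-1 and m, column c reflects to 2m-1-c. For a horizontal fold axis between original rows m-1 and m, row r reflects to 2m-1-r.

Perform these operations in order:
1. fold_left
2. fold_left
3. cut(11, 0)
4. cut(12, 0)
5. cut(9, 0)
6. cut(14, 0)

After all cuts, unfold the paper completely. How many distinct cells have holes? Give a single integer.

Op 1 fold_left: fold axis v@2; visible region now rows[0,16) x cols[0,2) = 16x2
Op 2 fold_left: fold axis v@1; visible region now rows[0,16) x cols[0,1) = 16x1
Op 3 cut(11, 0): punch at orig (11,0); cuts so far [(11, 0)]; region rows[0,16) x cols[0,1) = 16x1
Op 4 cut(12, 0): punch at orig (12,0); cuts so far [(11, 0), (12, 0)]; region rows[0,16) x cols[0,1) = 16x1
Op 5 cut(9, 0): punch at orig (9,0); cuts so far [(9, 0), (11, 0), (12, 0)]; region rows[0,16) x cols[0,1) = 16x1
Op 6 cut(14, 0): punch at orig (14,0); cuts so far [(9, 0), (11, 0), (12, 0), (14, 0)]; region rows[0,16) x cols[0,1) = 16x1
Unfold 1 (reflect across v@1): 8 holes -> [(9, 0), (9, 1), (11, 0), (11, 1), (12, 0), (12, 1), (14, 0), (14, 1)]
Unfold 2 (reflect across v@2): 16 holes -> [(9, 0), (9, 1), (9, 2), (9, 3), (11, 0), (11, 1), (11, 2), (11, 3), (12, 0), (12, 1), (12, 2), (12, 3), (14, 0), (14, 1), (14, 2), (14, 3)]

Answer: 16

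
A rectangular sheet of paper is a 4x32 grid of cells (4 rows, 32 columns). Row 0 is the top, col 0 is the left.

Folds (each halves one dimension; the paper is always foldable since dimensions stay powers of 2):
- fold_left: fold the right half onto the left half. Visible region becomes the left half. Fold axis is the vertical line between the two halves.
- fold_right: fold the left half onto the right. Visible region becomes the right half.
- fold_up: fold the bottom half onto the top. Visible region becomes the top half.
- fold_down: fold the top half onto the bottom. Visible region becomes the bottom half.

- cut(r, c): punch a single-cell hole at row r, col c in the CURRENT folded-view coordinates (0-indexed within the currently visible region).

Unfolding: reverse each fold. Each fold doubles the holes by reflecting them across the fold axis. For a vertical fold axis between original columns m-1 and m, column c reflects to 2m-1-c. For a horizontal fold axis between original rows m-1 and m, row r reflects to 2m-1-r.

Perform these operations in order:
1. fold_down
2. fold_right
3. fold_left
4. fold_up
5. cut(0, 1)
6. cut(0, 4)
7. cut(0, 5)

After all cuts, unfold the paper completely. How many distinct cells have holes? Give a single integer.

Op 1 fold_down: fold axis h@2; visible region now rows[2,4) x cols[0,32) = 2x32
Op 2 fold_right: fold axis v@16; visible region now rows[2,4) x cols[16,32) = 2x16
Op 3 fold_left: fold axis v@24; visible region now rows[2,4) x cols[16,24) = 2x8
Op 4 fold_up: fold axis h@3; visible region now rows[2,3) x cols[16,24) = 1x8
Op 5 cut(0, 1): punch at orig (2,17); cuts so far [(2, 17)]; region rows[2,3) x cols[16,24) = 1x8
Op 6 cut(0, 4): punch at orig (2,20); cuts so far [(2, 17), (2, 20)]; region rows[2,3) x cols[16,24) = 1x8
Op 7 cut(0, 5): punch at orig (2,21); cuts so far [(2, 17), (2, 20), (2, 21)]; region rows[2,3) x cols[16,24) = 1x8
Unfold 1 (reflect across h@3): 6 holes -> [(2, 17), (2, 20), (2, 21), (3, 17), (3, 20), (3, 21)]
Unfold 2 (reflect across v@24): 12 holes -> [(2, 17), (2, 20), (2, 21), (2, 26), (2, 27), (2, 30), (3, 17), (3, 20), (3, 21), (3, 26), (3, 27), (3, 30)]
Unfold 3 (reflect across v@16): 24 holes -> [(2, 1), (2, 4), (2, 5), (2, 10), (2, 11), (2, 14), (2, 17), (2, 20), (2, 21), (2, 26), (2, 27), (2, 30), (3, 1), (3, 4), (3, 5), (3, 10), (3, 11), (3, 14), (3, 17), (3, 20), (3, 21), (3, 26), (3, 27), (3, 30)]
Unfold 4 (reflect across h@2): 48 holes -> [(0, 1), (0, 4), (0, 5), (0, 10), (0, 11), (0, 14), (0, 17), (0, 20), (0, 21), (0, 26), (0, 27), (0, 30), (1, 1), (1, 4), (1, 5), (1, 10), (1, 11), (1, 14), (1, 17), (1, 20), (1, 21), (1, 26), (1, 27), (1, 30), (2, 1), (2, 4), (2, 5), (2, 10), (2, 11), (2, 14), (2, 17), (2, 20), (2, 21), (2, 26), (2, 27), (2, 30), (3, 1), (3, 4), (3, 5), (3, 10), (3, 11), (3, 14), (3, 17), (3, 20), (3, 21), (3, 26), (3, 27), (3, 30)]

Answer: 48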